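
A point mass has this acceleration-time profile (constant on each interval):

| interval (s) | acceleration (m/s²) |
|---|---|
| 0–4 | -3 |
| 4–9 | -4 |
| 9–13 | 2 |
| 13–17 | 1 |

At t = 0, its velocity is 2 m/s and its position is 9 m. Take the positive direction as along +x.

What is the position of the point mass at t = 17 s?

On each constant-a segment, Δv = aΔt and Δx = v₀Δt + ½aΔt²; chain segment to segment.
0–4 s: v starts 2 m/s; Δx = 2·4 + ½·-3·4² = -16 m; v ends -10 m/s.
4–9 s: v starts -10 m/s; Δx = -10·5 + ½·-4·5² = -100 m; v ends -30 m/s.
9–13 s: v starts -30 m/s; Δx = -30·4 + ½·2·4² = -104 m; v ends -22 m/s.
13–17 s: v starts -22 m/s; Δx = -22·4 + ½·1·4² = -80 m; v ends -18 m/s.
x(17) = 9 + Σ Δx = -291 m.

-291 m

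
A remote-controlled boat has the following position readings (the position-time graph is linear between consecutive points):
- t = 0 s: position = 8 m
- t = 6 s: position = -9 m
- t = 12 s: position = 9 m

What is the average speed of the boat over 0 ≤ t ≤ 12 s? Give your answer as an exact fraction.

35/12 m/s

Average speed = (total path length)/(elapsed time); on a piecewise-linear x-t graph the path length is Σ|Δx|.
0–6 s: |Δx| = |-9 − 8| = 17 m
6–12 s: |Δx| = |9 − -9| = 18 m
Total path = 35 m; average speed = 35/12 = 35/12 m/s.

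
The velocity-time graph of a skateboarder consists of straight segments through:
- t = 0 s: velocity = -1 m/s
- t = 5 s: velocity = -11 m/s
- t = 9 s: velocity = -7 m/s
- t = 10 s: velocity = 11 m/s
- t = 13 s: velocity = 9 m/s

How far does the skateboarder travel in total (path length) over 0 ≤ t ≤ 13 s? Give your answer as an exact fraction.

1813/18 m

Total distance travelled is ∫|v| dt — sum the magnitudes of each area piece.
0–5 s: |½(-1 + -11)(5)| = 30 m
5–9 s: |½(-11 + -7)(4)| = 36 m
9–10 s: v = 0 at t = 169/18 s; triangle areas 49/36 + 121/36 = 85/18 m
10–13 s: |½(11 + 9)(3)| = 30 m
Total distance = 1813/18 m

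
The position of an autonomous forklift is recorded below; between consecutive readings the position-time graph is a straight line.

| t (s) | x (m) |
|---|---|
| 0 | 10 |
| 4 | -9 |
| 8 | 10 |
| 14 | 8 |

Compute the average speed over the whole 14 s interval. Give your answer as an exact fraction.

20/7 m/s

Average speed = (total path length)/(elapsed time); on a piecewise-linear x-t graph the path length is Σ|Δx|.
0–4 s: |Δx| = |-9 − 10| = 19 m
4–8 s: |Δx| = |10 − -9| = 19 m
8–14 s: |Δx| = |8 − 10| = 2 m
Total path = 40 m; average speed = 40/14 = 20/7 m/s.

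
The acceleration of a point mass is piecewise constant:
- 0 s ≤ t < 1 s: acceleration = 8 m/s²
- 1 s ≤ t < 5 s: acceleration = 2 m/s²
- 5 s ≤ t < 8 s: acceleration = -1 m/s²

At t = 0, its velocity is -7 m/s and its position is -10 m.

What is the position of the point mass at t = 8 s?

On each constant-a segment, Δv = aΔt and Δx = v₀Δt + ½aΔt²; chain segment to segment.
0–1 s: v starts -7 m/s; Δx = -7·1 + ½·8·1² = -3 m; v ends 1 m/s.
1–5 s: v starts 1 m/s; Δx = 1·4 + ½·2·4² = 20 m; v ends 9 m/s.
5–8 s: v starts 9 m/s; Δx = 9·3 + ½·-1·3² = 22.5 m; v ends 6 m/s.
x(8) = -10 + Σ Δx = 29.5 m.

29.5 m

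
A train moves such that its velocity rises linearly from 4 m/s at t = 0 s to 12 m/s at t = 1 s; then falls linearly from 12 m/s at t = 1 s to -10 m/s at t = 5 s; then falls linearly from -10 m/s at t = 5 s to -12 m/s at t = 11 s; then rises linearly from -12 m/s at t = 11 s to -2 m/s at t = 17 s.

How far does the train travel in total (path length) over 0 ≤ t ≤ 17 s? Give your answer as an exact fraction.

Total distance travelled is ∫|v| dt — sum the magnitudes of each area piece.
0–1 s: |½(4 + 12)(1)| = 8 m
1–5 s: v = 0 at t = 35/11 s; triangle areas 144/11 + 100/11 = 244/11 m
5–11 s: |½(-10 + -12)(6)| = 66 m
11–17 s: |½(-12 + -2)(6)| = 42 m
Total distance = 1520/11 m

1520/11 m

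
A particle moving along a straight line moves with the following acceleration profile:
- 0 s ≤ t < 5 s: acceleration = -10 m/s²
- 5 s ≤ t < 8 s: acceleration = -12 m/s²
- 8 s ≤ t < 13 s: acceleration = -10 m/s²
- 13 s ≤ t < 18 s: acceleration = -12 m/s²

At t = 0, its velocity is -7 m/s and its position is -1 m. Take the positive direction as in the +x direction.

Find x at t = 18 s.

-1841 m

On each constant-a segment, Δv = aΔt and Δx = v₀Δt + ½aΔt²; chain segment to segment.
0–5 s: v starts -7 m/s; Δx = -7·5 + ½·-10·5² = -160 m; v ends -57 m/s.
5–8 s: v starts -57 m/s; Δx = -57·3 + ½·-12·3² = -225 m; v ends -93 m/s.
8–13 s: v starts -93 m/s; Δx = -93·5 + ½·-10·5² = -590 m; v ends -143 m/s.
13–18 s: v starts -143 m/s; Δx = -143·5 + ½·-12·5² = -865 m; v ends -203 m/s.
x(18) = -1 + Σ Δx = -1841 m.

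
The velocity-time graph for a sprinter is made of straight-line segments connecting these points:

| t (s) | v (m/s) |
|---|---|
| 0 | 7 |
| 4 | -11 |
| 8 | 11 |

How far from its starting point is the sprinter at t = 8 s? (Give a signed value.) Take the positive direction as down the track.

-8 m

Displacement is the signed area under the v-t curve.
0–4 s: ½(7 + -11)(4) = -8 m
4–8 s: ½(-11 + 11)(4) = 0 m
Net displacement = -8 m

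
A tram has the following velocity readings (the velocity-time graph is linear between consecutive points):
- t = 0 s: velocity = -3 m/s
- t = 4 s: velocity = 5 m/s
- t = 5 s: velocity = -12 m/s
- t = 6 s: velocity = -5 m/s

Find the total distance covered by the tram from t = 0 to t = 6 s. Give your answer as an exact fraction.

747/34 m

Distance (not displacement) is the total path length: add the absolute areas under v-t.
0–4 s: v = 0 at t = 1.5 s; triangle areas 2.25 + 6.25 = 8.5 m
4–5 s: v = 0 at t = 73/17 s; triangle areas 25/34 + 72/17 = 169/34 m
5–6 s: |½(-12 + -5)(1)| = 8.5 m
Total distance = 747/34 m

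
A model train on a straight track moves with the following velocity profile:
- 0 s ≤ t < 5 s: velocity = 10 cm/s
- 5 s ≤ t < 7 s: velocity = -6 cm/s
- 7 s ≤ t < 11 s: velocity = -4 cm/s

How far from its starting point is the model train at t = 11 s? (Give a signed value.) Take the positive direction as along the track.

22 cm

Displacement is the signed area under the v-t curve.
0–5 s: 10 × 5 = 50 cm
5–7 s: -6 × 2 = -12 cm
7–11 s: -4 × 4 = -16 cm
Net displacement = 22 cm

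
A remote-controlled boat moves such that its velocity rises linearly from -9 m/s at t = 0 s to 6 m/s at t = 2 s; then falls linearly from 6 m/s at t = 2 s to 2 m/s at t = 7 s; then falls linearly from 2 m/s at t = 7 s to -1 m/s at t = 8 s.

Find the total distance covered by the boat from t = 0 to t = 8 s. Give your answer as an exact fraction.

859/30 m

Total distance travelled is ∫|v| dt — sum the magnitudes of each area piece.
0–2 s: v = 0 at t = 1.2 s; triangle areas 5.4 + 2.4 = 7.8 m
2–7 s: |½(6 + 2)(5)| = 20 m
7–8 s: v = 0 at t = 23/3 s; triangle areas 2/3 + 1/6 = 5/6 m
Total distance = 859/30 m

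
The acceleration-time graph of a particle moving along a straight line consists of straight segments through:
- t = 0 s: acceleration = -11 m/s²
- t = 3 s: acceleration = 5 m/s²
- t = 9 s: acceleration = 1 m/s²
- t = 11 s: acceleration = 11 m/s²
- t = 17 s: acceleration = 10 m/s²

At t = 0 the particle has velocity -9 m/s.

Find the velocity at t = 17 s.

Δv equals the area under the a-t graph; then v = v₀ + Δv.
0–3 s: ½(-11 + 5)(3) = -9 m/s
3–9 s: ½(5 + 1)(6) = 18 m/s
9–11 s: ½(1 + 11)(2) = 12 m/s
11–17 s: ½(11 + 10)(6) = 63 m/s
Δv = 84 m/s, so v(17) = -9 + (84) = 75 m/s.

75 m/s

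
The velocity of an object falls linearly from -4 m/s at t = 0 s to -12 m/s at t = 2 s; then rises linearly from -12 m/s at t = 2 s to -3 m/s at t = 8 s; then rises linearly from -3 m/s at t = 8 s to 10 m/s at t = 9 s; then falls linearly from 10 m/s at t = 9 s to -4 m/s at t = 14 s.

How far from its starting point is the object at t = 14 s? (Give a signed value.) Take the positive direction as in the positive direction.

-42.5 m

Net displacement equals the area under the velocity-time graph (areas below the axis count negative).
0–2 s: ½(-4 + -12)(2) = -16 m
2–8 s: ½(-12 + -3)(6) = -45 m
8–9 s: ½(-3 + 10)(1) = 3.5 m
9–14 s: ½(10 + -4)(5) = 15 m
Net displacement = -42.5 m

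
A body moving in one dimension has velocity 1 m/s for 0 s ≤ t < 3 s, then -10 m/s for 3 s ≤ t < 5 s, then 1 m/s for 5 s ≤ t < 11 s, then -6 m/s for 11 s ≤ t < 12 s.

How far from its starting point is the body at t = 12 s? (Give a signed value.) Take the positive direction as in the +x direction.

-17 m

Displacement is the signed area under the v-t curve.
0–3 s: 1 × 3 = 3 m
3–5 s: -10 × 2 = -20 m
5–11 s: 1 × 6 = 6 m
11–12 s: -6 × 1 = -6 m
Net displacement = -17 m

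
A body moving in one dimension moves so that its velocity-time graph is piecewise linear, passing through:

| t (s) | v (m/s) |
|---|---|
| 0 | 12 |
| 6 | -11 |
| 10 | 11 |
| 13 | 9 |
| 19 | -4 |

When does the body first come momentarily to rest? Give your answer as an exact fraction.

t = 72/23 s

v changes sign on 0–6 s (from 12 to -11); the graph is linear there, so v = 0 at t = 0 + (-12)·(6 − 0)/(-11 − 12) = 72/23 s.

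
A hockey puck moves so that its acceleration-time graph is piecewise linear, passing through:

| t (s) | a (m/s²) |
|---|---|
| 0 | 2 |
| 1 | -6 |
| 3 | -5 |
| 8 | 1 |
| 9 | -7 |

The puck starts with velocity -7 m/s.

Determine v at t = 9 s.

-33 m/s

Δv equals the area under the a-t graph; then v = v₀ + Δv.
0–1 s: ½(2 + -6)(1) = -2 m/s
1–3 s: ½(-6 + -5)(2) = -11 m/s
3–8 s: ½(-5 + 1)(5) = -10 m/s
8–9 s: ½(1 + -7)(1) = -3 m/s
Δv = -26 m/s, so v(9) = -7 + (-26) = -33 m/s.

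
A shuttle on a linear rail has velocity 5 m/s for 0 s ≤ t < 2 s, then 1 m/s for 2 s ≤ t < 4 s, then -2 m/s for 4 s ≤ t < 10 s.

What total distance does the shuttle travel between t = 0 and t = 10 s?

24 m

Total distance travelled is ∫|v| dt — sum the magnitudes of each area piece.
0–2 s: |5| × 2 = 10 m
2–4 s: |1| × 2 = 2 m
4–10 s: |-2| × 6 = 12 m
Total distance = 24 m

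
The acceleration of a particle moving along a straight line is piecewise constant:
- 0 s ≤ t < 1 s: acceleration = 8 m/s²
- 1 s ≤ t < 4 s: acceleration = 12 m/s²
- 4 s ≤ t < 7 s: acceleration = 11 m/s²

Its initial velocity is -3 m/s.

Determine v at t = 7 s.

Δv equals the area under the a-t graph; then v = v₀ + Δv.
0–1 s: 8 × 1 = 8 m/s
1–4 s: 12 × 3 = 36 m/s
4–7 s: 11 × 3 = 33 m/s
Δv = 77 m/s, so v(7) = -3 + (77) = 74 m/s.

74 m/s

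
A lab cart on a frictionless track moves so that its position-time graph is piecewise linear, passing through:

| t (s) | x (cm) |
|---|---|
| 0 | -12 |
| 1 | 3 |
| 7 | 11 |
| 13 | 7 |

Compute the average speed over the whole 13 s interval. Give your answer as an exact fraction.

27/13 cm/s

Average speed = (total path length)/(elapsed time); on a piecewise-linear x-t graph the path length is Σ|Δx|.
0–1 s: |Δx| = |3 − -12| = 15 cm
1–7 s: |Δx| = |11 − 3| = 8 cm
7–13 s: |Δx| = |7 − 11| = 4 cm
Total path = 27 cm; average speed = 27/13 = 27/13 cm/s.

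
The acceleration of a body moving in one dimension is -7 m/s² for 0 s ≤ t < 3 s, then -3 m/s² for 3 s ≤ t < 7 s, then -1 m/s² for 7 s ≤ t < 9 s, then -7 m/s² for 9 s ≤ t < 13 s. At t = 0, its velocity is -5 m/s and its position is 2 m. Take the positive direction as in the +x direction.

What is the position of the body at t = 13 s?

On each constant-a segment, Δv = aΔt and Δx = v₀Δt + ½aΔt²; chain segment to segment.
0–3 s: v starts -5 m/s; Δx = -5·3 + ½·-7·3² = -46.5 m; v ends -26 m/s.
3–7 s: v starts -26 m/s; Δx = -26·4 + ½·-3·4² = -128 m; v ends -38 m/s.
7–9 s: v starts -38 m/s; Δx = -38·2 + ½·-1·2² = -78 m; v ends -40 m/s.
9–13 s: v starts -40 m/s; Δx = -40·4 + ½·-7·4² = -216 m; v ends -68 m/s.
x(13) = 2 + Σ Δx = -466.5 m.

-466.5 m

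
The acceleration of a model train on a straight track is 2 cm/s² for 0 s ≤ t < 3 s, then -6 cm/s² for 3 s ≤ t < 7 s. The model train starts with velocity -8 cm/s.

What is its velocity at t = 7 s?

Δv equals the area under the a-t graph; then v = v₀ + Δv.
0–3 s: 2 × 3 = 6 cm/s
3–7 s: -6 × 4 = -24 cm/s
Δv = -18 cm/s, so v(7) = -8 + (-18) = -26 cm/s.

-26 cm/s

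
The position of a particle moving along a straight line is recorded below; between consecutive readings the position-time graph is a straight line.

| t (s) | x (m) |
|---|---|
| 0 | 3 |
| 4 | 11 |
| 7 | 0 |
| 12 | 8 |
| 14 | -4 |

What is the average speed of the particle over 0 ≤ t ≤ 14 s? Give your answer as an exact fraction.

Average speed = (total path length)/(elapsed time); on a piecewise-linear x-t graph the path length is Σ|Δx|.
0–4 s: |Δx| = |11 − 3| = 8 m
4–7 s: |Δx| = |0 − 11| = 11 m
7–12 s: |Δx| = |8 − 0| = 8 m
12–14 s: |Δx| = |-4 − 8| = 12 m
Total path = 39 m; average speed = 39/14 = 39/14 m/s.

39/14 m/s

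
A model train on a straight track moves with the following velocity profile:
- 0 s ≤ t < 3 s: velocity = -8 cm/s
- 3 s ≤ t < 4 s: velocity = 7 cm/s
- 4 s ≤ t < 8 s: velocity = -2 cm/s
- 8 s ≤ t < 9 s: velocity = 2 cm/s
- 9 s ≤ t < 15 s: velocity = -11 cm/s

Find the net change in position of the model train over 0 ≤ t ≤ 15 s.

Net displacement equals the area under the velocity-time graph (areas below the axis count negative).
0–3 s: -8 × 3 = -24 cm
3–4 s: 7 × 1 = 7 cm
4–8 s: -2 × 4 = -8 cm
8–9 s: 2 × 1 = 2 cm
9–15 s: -11 × 6 = -66 cm
Net displacement = -89 cm

-89 cm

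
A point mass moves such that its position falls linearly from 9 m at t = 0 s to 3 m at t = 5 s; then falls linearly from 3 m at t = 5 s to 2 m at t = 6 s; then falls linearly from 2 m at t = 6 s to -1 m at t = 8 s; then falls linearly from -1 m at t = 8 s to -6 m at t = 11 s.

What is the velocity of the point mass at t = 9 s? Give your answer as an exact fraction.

Velocity is the slope of the x-t graph on 8–11 s: (-6 − -1)/(11 − 8) = -5/3 m/s.

-5/3 m/s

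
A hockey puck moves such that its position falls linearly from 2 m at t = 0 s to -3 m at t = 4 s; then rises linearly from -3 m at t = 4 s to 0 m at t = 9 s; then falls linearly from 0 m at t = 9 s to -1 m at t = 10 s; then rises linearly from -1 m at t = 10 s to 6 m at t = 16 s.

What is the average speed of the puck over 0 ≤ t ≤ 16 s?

1 m/s

Average speed = (total path length)/(elapsed time); on a piecewise-linear x-t graph the path length is Σ|Δx|.
0–4 s: |Δx| = |-3 − 2| = 5 m
4–9 s: |Δx| = |0 − -3| = 3 m
9–10 s: |Δx| = |-1 − 0| = 1 m
10–16 s: |Δx| = |6 − -1| = 7 m
Total path = 16 m; average speed = 16/16 = 1 m/s.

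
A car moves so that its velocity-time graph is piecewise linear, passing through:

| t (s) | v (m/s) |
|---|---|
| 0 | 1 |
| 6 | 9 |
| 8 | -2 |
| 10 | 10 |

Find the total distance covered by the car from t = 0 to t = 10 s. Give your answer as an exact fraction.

1531/33 m

Total distance travelled is ∫|v| dt — sum the magnitudes of each area piece.
0–6 s: |½(1 + 9)(6)| = 30 m
6–8 s: v = 0 at t = 84/11 s; triangle areas 81/11 + 4/11 = 85/11 m
8–10 s: v = 0 at t = 25/3 s; triangle areas 1/3 + 25/3 = 26/3 m
Total distance = 1531/33 m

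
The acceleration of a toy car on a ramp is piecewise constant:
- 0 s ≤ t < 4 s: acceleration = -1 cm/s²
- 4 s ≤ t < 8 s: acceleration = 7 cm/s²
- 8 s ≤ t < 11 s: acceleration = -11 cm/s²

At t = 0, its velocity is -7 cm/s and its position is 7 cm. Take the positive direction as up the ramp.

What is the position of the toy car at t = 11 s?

-15.5 cm

On each constant-a segment, Δv = aΔt and Δx = v₀Δt + ½aΔt²; chain segment to segment.
0–4 s: v starts -7 cm/s; Δx = -7·4 + ½·-1·4² = -36 cm; v ends -11 cm/s.
4–8 s: v starts -11 cm/s; Δx = -11·4 + ½·7·4² = 12 cm; v ends 17 cm/s.
8–11 s: v starts 17 cm/s; Δx = 17·3 + ½·-11·3² = 1.5 cm; v ends -16 cm/s.
x(11) = 7 + Σ Δx = -15.5 cm.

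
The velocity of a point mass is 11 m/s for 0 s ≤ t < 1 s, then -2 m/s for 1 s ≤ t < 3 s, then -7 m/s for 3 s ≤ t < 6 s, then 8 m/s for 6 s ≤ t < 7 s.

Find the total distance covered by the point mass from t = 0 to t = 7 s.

44 m

Distance (not displacement) is the total path length: add the absolute areas under v-t.
0–1 s: |11| × 1 = 11 m
1–3 s: |-2| × 2 = 4 m
3–6 s: |-7| × 3 = 21 m
6–7 s: |8| × 1 = 8 m
Total distance = 44 m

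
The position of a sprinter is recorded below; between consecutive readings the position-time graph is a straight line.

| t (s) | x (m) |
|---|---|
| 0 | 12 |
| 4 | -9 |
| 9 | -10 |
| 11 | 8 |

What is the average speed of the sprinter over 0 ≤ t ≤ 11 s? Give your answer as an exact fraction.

40/11 m/s

Average speed = (total path length)/(elapsed time); on a piecewise-linear x-t graph the path length is Σ|Δx|.
0–4 s: |Δx| = |-9 − 12| = 21 m
4–9 s: |Δx| = |-10 − -9| = 1 m
9–11 s: |Δx| = |8 − -10| = 18 m
Total path = 40 m; average speed = 40/11 = 40/11 m/s.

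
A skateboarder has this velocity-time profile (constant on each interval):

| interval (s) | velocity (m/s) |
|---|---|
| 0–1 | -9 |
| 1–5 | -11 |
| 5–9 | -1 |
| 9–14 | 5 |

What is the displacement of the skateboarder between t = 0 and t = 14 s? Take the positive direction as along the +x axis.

Net displacement equals the area under the velocity-time graph (areas below the axis count negative).
0–1 s: -9 × 1 = -9 m
1–5 s: -11 × 4 = -44 m
5–9 s: -1 × 4 = -4 m
9–14 s: 5 × 5 = 25 m
Net displacement = -32 m

-32 m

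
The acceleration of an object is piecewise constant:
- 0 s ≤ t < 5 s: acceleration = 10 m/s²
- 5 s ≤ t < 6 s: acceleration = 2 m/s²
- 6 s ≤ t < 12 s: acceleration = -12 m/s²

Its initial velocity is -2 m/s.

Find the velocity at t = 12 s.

Δv equals the area under the a-t graph; then v = v₀ + Δv.
0–5 s: 10 × 5 = 50 m/s
5–6 s: 2 × 1 = 2 m/s
6–12 s: -12 × 6 = -72 m/s
Δv = -20 m/s, so v(12) = -2 + (-20) = -22 m/s.

-22 m/s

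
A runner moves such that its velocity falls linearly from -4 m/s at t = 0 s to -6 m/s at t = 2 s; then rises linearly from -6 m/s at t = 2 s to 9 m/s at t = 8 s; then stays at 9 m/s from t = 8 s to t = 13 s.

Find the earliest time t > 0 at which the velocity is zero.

v changes sign on 2–8 s (from -6 to 9); the graph is linear there, so v = 0 at t = 2 + (6)·(8 − 2)/(9 − -6) = 4.4 s.

t = 4.4 s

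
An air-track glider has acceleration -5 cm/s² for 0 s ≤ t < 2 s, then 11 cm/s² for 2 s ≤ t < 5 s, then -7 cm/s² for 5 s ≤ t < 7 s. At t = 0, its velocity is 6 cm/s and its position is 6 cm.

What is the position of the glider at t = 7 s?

89.5 cm

On each constant-a segment, Δv = aΔt and Δx = v₀Δt + ½aΔt²; chain segment to segment.
0–2 s: v starts 6 cm/s; Δx = 6·2 + ½·-5·2² = 2 cm; v ends -4 cm/s.
2–5 s: v starts -4 cm/s; Δx = -4·3 + ½·11·3² = 37.5 cm; v ends 29 cm/s.
5–7 s: v starts 29 cm/s; Δx = 29·2 + ½·-7·2² = 44 cm; v ends 15 cm/s.
x(7) = 6 + Σ Δx = 89.5 cm.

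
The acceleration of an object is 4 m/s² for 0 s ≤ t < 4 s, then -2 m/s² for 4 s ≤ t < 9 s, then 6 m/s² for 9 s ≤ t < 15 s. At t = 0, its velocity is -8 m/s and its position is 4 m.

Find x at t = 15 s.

On each constant-a segment, Δv = aΔt and Δx = v₀Δt + ½aΔt²; chain segment to segment.
0–4 s: v starts -8 m/s; Δx = -8·4 + ½·4·4² = 0 m; v ends 8 m/s.
4–9 s: v starts 8 m/s; Δx = 8·5 + ½·-2·5² = 15 m; v ends -2 m/s.
9–15 s: v starts -2 m/s; Δx = -2·6 + ½·6·6² = 96 m; v ends 34 m/s.
x(15) = 4 + Σ Δx = 115 m.

115 m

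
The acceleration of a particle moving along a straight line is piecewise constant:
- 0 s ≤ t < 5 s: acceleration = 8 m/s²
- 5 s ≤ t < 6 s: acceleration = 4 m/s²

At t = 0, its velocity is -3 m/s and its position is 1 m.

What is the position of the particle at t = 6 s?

On each constant-a segment, Δv = aΔt and Δx = v₀Δt + ½aΔt²; chain segment to segment.
0–5 s: v starts -3 m/s; Δx = -3·5 + ½·8·5² = 85 m; v ends 37 m/s.
5–6 s: v starts 37 m/s; Δx = 37·1 + ½·4·1² = 39 m; v ends 41 m/s.
x(6) = 1 + Σ Δx = 125 m.

125 m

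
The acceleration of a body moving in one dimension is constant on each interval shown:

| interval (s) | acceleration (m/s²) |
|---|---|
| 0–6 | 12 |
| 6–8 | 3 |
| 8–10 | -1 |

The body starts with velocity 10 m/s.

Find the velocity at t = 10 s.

86 m/s

Δv equals the area under the a-t graph; then v = v₀ + Δv.
0–6 s: 12 × 6 = 72 m/s
6–8 s: 3 × 2 = 6 m/s
8–10 s: -1 × 2 = -2 m/s
Δv = 76 m/s, so v(10) = 10 + (76) = 86 m/s.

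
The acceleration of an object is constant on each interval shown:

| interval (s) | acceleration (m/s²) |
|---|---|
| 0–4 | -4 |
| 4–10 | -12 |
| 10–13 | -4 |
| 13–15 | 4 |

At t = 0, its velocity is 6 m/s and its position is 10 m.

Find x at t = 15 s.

-718 m

On each constant-a segment, Δv = aΔt and Δx = v₀Δt + ½aΔt²; chain segment to segment.
0–4 s: v starts 6 m/s; Δx = 6·4 + ½·-4·4² = -8 m; v ends -10 m/s.
4–10 s: v starts -10 m/s; Δx = -10·6 + ½·-12·6² = -276 m; v ends -82 m/s.
10–13 s: v starts -82 m/s; Δx = -82·3 + ½·-4·3² = -264 m; v ends -94 m/s.
13–15 s: v starts -94 m/s; Δx = -94·2 + ½·4·2² = -180 m; v ends -86 m/s.
x(15) = 10 + Σ Δx = -718 m.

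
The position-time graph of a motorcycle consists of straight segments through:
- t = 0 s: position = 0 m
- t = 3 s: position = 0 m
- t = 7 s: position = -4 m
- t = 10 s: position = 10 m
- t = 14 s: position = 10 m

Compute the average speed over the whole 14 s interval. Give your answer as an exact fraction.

Average speed = (total path length)/(elapsed time); on a piecewise-linear x-t graph the path length is Σ|Δx|.
0–3 s: |Δx| = |0 − 0| = 0 m
3–7 s: |Δx| = |-4 − 0| = 4 m
7–10 s: |Δx| = |10 − -4| = 14 m
10–14 s: |Δx| = |10 − 10| = 0 m
Total path = 18 m; average speed = 18/14 = 9/7 m/s.

9/7 m/s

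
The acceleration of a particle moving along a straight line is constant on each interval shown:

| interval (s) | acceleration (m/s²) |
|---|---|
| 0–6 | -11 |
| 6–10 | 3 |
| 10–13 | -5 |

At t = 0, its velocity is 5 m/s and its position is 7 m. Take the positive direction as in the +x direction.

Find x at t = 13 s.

On each constant-a segment, Δv = aΔt and Δx = v₀Δt + ½aΔt²; chain segment to segment.
0–6 s: v starts 5 m/s; Δx = 5·6 + ½·-11·6² = -168 m; v ends -61 m/s.
6–10 s: v starts -61 m/s; Δx = -61·4 + ½·3·4² = -220 m; v ends -49 m/s.
10–13 s: v starts -49 m/s; Δx = -49·3 + ½·-5·3² = -169.5 m; v ends -64 m/s.
x(13) = 7 + Σ Δx = -550.5 m.

-550.5 m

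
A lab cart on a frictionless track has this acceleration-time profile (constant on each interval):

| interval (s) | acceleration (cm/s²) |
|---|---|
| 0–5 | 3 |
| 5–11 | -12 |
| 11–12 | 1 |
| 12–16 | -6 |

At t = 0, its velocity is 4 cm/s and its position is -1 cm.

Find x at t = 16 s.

On each constant-a segment, Δv = aΔt and Δx = v₀Δt + ½aΔt²; chain segment to segment.
0–5 s: v starts 4 cm/s; Δx = 4·5 + ½·3·5² = 57.5 cm; v ends 19 cm/s.
5–11 s: v starts 19 cm/s; Δx = 19·6 + ½·-12·6² = -102 cm; v ends -53 cm/s.
11–12 s: v starts -53 cm/s; Δx = -53·1 + ½·1·1² = -52.5 cm; v ends -52 cm/s.
12–16 s: v starts -52 cm/s; Δx = -52·4 + ½·-6·4² = -256 cm; v ends -76 cm/s.
x(16) = -1 + Σ Δx = -354 cm.

-354 cm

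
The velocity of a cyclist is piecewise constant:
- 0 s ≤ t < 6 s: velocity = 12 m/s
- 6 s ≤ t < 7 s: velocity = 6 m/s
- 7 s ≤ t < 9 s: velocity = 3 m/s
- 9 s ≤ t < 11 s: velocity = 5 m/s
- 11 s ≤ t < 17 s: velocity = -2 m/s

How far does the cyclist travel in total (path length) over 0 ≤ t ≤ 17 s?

106 m

Distance (not displacement) is the total path length: add the absolute areas under v-t.
0–6 s: |12| × 6 = 72 m
6–7 s: |6| × 1 = 6 m
7–9 s: |3| × 2 = 6 m
9–11 s: |5| × 2 = 10 m
11–17 s: |-2| × 6 = 12 m
Total distance = 106 m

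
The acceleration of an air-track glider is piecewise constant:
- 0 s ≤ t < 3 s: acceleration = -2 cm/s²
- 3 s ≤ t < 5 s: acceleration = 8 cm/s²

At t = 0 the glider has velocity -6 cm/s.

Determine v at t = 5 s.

4 cm/s

Δv equals the area under the a-t graph; then v = v₀ + Δv.
0–3 s: -2 × 3 = -6 cm/s
3–5 s: 8 × 2 = 16 cm/s
Δv = 10 cm/s, so v(5) = -6 + (10) = 4 cm/s.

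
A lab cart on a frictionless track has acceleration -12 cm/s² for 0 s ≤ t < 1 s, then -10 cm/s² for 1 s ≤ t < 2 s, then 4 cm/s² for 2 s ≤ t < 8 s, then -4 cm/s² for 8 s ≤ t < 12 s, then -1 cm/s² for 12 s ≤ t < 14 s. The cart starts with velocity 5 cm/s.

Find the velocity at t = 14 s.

Δv equals the area under the a-t graph; then v = v₀ + Δv.
0–1 s: -12 × 1 = -12 cm/s
1–2 s: -10 × 1 = -10 cm/s
2–8 s: 4 × 6 = 24 cm/s
8–12 s: -4 × 4 = -16 cm/s
12–14 s: -1 × 2 = -2 cm/s
Δv = -16 cm/s, so v(14) = 5 + (-16) = -11 cm/s.

-11 cm/s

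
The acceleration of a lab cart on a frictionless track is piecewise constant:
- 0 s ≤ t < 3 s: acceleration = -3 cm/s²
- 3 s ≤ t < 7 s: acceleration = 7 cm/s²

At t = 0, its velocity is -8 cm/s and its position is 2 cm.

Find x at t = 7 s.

-47.5 cm

On each constant-a segment, Δv = aΔt and Δx = v₀Δt + ½aΔt²; chain segment to segment.
0–3 s: v starts -8 cm/s; Δx = -8·3 + ½·-3·3² = -37.5 cm; v ends -17 cm/s.
3–7 s: v starts -17 cm/s; Δx = -17·4 + ½·7·4² = -12 cm; v ends 11 cm/s.
x(7) = 2 + Σ Δx = -47.5 cm.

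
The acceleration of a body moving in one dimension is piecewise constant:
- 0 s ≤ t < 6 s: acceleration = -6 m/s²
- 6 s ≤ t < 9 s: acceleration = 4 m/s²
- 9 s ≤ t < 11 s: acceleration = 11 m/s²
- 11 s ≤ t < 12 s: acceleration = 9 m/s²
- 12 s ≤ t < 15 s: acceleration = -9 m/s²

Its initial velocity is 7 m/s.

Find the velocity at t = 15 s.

-13 m/s

Δv equals the area under the a-t graph; then v = v₀ + Δv.
0–6 s: -6 × 6 = -36 m/s
6–9 s: 4 × 3 = 12 m/s
9–11 s: 11 × 2 = 22 m/s
11–12 s: 9 × 1 = 9 m/s
12–15 s: -9 × 3 = -27 m/s
Δv = -20 m/s, so v(15) = 7 + (-20) = -13 m/s.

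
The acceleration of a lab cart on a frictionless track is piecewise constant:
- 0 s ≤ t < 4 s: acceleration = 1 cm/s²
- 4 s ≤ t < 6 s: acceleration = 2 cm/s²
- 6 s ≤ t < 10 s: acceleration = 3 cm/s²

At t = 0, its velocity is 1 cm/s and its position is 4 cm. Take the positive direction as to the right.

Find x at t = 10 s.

On each constant-a segment, Δv = aΔt and Δx = v₀Δt + ½aΔt²; chain segment to segment.
0–4 s: v starts 1 cm/s; Δx = 1·4 + ½·1·4² = 12 cm; v ends 5 cm/s.
4–6 s: v starts 5 cm/s; Δx = 5·2 + ½·2·2² = 14 cm; v ends 9 cm/s.
6–10 s: v starts 9 cm/s; Δx = 9·4 + ½·3·4² = 60 cm; v ends 21 cm/s.
x(10) = 4 + Σ Δx = 90 cm.

90 cm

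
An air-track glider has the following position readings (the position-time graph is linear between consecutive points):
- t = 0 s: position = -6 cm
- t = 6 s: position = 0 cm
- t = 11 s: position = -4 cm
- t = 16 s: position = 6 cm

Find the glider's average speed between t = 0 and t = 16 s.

1.25 cm/s

Average speed = (total path length)/(elapsed time); on a piecewise-linear x-t graph the path length is Σ|Δx|.
0–6 s: |Δx| = |0 − -6| = 6 cm
6–11 s: |Δx| = |-4 − 0| = 4 cm
11–16 s: |Δx| = |6 − -4| = 10 cm
Total path = 20 cm; average speed = 20/16 = 1.25 cm/s.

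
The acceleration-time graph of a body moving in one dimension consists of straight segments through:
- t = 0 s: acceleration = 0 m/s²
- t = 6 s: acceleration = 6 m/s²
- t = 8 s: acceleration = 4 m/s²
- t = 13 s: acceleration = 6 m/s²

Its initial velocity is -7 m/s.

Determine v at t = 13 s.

46 m/s

Δv equals the area under the a-t graph; then v = v₀ + Δv.
0–6 s: ½(0 + 6)(6) = 18 m/s
6–8 s: ½(6 + 4)(2) = 10 m/s
8–13 s: ½(4 + 6)(5) = 25 m/s
Δv = 53 m/s, so v(13) = -7 + (53) = 46 m/s.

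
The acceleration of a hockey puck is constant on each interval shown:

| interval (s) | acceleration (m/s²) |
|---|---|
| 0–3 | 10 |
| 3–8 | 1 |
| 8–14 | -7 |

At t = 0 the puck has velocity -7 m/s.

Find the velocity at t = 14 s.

-14 m/s

Δv equals the area under the a-t graph; then v = v₀ + Δv.
0–3 s: 10 × 3 = 30 m/s
3–8 s: 1 × 5 = 5 m/s
8–14 s: -7 × 6 = -42 m/s
Δv = -7 m/s, so v(14) = -7 + (-7) = -14 m/s.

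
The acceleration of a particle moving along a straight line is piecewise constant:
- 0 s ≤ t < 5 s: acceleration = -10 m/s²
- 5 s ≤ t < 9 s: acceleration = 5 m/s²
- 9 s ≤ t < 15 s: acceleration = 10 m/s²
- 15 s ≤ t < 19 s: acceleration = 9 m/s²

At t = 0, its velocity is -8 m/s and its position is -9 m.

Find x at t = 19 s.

On each constant-a segment, Δv = aΔt and Δx = v₀Δt + ½aΔt²; chain segment to segment.
0–5 s: v starts -8 m/s; Δx = -8·5 + ½·-10·5² = -165 m; v ends -58 m/s.
5–9 s: v starts -58 m/s; Δx = -58·4 + ½·5·4² = -192 m; v ends -38 m/s.
9–15 s: v starts -38 m/s; Δx = -38·6 + ½·10·6² = -48 m; v ends 22 m/s.
15–19 s: v starts 22 m/s; Δx = 22·4 + ½·9·4² = 160 m; v ends 58 m/s.
x(19) = -9 + Σ Δx = -254 m.

-254 m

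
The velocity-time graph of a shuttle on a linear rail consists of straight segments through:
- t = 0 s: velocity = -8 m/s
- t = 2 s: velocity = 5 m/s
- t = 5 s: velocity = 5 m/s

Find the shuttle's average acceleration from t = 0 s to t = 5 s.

Average acceleration = Δv/Δt = (5 − -8)/(5 − 0) = 2.6 m/s².

2.6 m/s²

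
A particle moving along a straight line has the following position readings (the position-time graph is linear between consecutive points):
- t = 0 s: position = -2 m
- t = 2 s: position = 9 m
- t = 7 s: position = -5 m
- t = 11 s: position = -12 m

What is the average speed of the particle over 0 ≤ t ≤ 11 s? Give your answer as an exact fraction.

32/11 m/s

Average speed = (total path length)/(elapsed time); on a piecewise-linear x-t graph the path length is Σ|Δx|.
0–2 s: |Δx| = |9 − -2| = 11 m
2–7 s: |Δx| = |-5 − 9| = 14 m
7–11 s: |Δx| = |-12 − -5| = 7 m
Total path = 32 m; average speed = 32/11 = 32/11 m/s.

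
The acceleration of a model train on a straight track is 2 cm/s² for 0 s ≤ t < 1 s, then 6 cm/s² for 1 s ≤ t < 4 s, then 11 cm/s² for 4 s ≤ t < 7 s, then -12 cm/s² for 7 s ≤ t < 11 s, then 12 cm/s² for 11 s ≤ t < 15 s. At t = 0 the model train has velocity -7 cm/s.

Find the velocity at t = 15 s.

Δv equals the area under the a-t graph; then v = v₀ + Δv.
0–1 s: 2 × 1 = 2 cm/s
1–4 s: 6 × 3 = 18 cm/s
4–7 s: 11 × 3 = 33 cm/s
7–11 s: -12 × 4 = -48 cm/s
11–15 s: 12 × 4 = 48 cm/s
Δv = 53 cm/s, so v(15) = -7 + (53) = 46 cm/s.

46 cm/s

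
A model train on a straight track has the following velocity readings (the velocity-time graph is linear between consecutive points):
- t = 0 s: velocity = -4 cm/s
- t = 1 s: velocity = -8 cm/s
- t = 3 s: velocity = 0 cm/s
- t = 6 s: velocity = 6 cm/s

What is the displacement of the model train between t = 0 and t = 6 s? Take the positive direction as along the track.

Net displacement equals the area under the velocity-time graph (areas below the axis count negative).
0–1 s: ½(-4 + -8)(1) = -6 cm
1–3 s: ½(-8 + 0)(2) = -8 cm
3–6 s: ½(0 + 6)(3) = 9 cm
Net displacement = -5 cm

-5 cm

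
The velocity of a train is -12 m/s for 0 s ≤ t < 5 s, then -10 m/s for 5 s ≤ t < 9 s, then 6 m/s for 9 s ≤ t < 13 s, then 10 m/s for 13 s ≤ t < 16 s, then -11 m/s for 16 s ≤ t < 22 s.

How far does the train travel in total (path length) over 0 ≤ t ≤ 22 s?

220 m

Total distance travelled is ∫|v| dt — sum the magnitudes of each area piece.
0–5 s: |-12| × 5 = 60 m
5–9 s: |-10| × 4 = 40 m
9–13 s: |6| × 4 = 24 m
13–16 s: |10| × 3 = 30 m
16–22 s: |-11| × 6 = 66 m
Total distance = 220 m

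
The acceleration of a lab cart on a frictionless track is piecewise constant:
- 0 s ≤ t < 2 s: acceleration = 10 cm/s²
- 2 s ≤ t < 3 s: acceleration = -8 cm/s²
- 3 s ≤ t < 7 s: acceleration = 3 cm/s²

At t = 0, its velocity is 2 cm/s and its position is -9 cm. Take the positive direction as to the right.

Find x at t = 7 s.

On each constant-a segment, Δv = aΔt and Δx = v₀Δt + ½aΔt²; chain segment to segment.
0–2 s: v starts 2 cm/s; Δx = 2·2 + ½·10·2² = 24 cm; v ends 22 cm/s.
2–3 s: v starts 22 cm/s; Δx = 22·1 + ½·-8·1² = 18 cm; v ends 14 cm/s.
3–7 s: v starts 14 cm/s; Δx = 14·4 + ½·3·4² = 80 cm; v ends 26 cm/s.
x(7) = -9 + Σ Δx = 113 cm.

113 cm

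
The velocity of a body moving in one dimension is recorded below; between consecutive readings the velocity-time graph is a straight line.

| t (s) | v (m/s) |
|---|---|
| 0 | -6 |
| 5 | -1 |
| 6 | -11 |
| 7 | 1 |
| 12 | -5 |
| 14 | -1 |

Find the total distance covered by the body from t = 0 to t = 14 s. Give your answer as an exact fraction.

Total distance travelled is ∫|v| dt — sum the magnitudes of each area piece.
0–5 s: |½(-6 + -1)(5)| = 17.5 m
5–6 s: |½(-1 + -11)(1)| = 6 m
6–7 s: v = 0 at t = 83/12 s; triangle areas 121/24 + 1/24 = 61/12 m
7–12 s: v = 0 at t = 47/6 s; triangle areas 5/12 + 125/12 = 65/6 m
12–14 s: |½(-5 + -1)(2)| = 6 m
Total distance = 545/12 m

545/12 m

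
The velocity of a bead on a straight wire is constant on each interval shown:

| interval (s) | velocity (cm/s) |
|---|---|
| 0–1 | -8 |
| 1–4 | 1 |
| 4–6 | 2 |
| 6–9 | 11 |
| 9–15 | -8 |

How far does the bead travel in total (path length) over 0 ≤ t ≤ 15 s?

Distance (not displacement) is the total path length: add the absolute areas under v-t.
0–1 s: |-8| × 1 = 8 cm
1–4 s: |1| × 3 = 3 cm
4–6 s: |2| × 2 = 4 cm
6–9 s: |11| × 3 = 33 cm
9–15 s: |-8| × 6 = 48 cm
Total distance = 96 cm

96 cm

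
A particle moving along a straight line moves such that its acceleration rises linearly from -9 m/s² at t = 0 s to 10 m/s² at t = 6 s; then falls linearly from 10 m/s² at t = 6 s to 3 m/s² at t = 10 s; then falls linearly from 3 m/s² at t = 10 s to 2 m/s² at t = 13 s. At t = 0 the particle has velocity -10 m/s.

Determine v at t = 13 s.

Δv equals the area under the a-t graph; then v = v₀ + Δv.
0–6 s: ½(-9 + 10)(6) = 3 m/s
6–10 s: ½(10 + 3)(4) = 26 m/s
10–13 s: ½(3 + 2)(3) = 7.5 m/s
Δv = 36.5 m/s, so v(13) = -10 + (36.5) = 26.5 m/s.

26.5 m/s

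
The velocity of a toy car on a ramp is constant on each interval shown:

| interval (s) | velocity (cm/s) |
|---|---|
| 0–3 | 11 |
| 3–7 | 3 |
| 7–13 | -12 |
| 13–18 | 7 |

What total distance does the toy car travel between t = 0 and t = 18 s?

Distance (not displacement) is the total path length: add the absolute areas under v-t.
0–3 s: |11| × 3 = 33 cm
3–7 s: |3| × 4 = 12 cm
7–13 s: |-12| × 6 = 72 cm
13–18 s: |7| × 5 = 35 cm
Total distance = 152 cm

152 cm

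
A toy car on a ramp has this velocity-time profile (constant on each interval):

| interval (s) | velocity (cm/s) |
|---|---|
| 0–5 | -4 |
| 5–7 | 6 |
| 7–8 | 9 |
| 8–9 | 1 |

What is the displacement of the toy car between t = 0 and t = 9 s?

Net displacement equals the area under the velocity-time graph (areas below the axis count negative).
0–5 s: -4 × 5 = -20 cm
5–7 s: 6 × 2 = 12 cm
7–8 s: 9 × 1 = 9 cm
8–9 s: 1 × 1 = 1 cm
Net displacement = 2 cm

2 cm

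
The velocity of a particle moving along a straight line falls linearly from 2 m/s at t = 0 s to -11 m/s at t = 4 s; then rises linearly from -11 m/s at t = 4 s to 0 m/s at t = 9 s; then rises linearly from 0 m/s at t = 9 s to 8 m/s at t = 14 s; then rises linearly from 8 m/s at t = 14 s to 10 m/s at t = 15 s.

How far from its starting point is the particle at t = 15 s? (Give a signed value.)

-16.5 m

Displacement is the signed area under the v-t curve.
0–4 s: ½(2 + -11)(4) = -18 m
4–9 s: ½(-11 + 0)(5) = -27.5 m
9–14 s: ½(0 + 8)(5) = 20 m
14–15 s: ½(8 + 10)(1) = 9 m
Net displacement = -16.5 m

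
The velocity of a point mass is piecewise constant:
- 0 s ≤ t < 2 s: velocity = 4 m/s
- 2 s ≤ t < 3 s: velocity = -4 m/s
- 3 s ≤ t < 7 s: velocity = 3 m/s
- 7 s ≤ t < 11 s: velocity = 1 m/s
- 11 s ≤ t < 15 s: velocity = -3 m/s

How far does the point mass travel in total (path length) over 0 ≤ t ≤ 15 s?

Total distance travelled is ∫|v| dt — sum the magnitudes of each area piece.
0–2 s: |4| × 2 = 8 m
2–3 s: |-4| × 1 = 4 m
3–7 s: |3| × 4 = 12 m
7–11 s: |1| × 4 = 4 m
11–15 s: |-3| × 4 = 12 m
Total distance = 40 m

40 m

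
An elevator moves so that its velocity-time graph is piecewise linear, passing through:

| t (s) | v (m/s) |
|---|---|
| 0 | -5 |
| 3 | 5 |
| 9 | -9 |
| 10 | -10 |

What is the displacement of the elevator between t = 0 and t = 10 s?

-21.5 m

Net displacement equals the area under the velocity-time graph (areas below the axis count negative).
0–3 s: ½(-5 + 5)(3) = 0 m
3–9 s: ½(5 + -9)(6) = -12 m
9–10 s: ½(-9 + -10)(1) = -9.5 m
Net displacement = -21.5 m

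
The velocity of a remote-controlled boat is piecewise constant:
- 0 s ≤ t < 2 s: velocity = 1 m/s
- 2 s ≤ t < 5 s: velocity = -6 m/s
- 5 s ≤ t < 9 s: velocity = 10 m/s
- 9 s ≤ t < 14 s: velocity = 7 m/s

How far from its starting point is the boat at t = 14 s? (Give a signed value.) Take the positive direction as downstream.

59 m

Displacement is the signed area under the v-t curve.
0–2 s: 1 × 2 = 2 m
2–5 s: -6 × 3 = -18 m
5–9 s: 10 × 4 = 40 m
9–14 s: 7 × 5 = 35 m
Net displacement = 59 m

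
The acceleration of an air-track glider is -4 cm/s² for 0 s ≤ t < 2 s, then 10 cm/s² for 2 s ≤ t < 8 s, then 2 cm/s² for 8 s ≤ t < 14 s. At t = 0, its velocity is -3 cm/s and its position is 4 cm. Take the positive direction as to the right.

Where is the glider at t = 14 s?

434 cm

On each constant-a segment, Δv = aΔt and Δx = v₀Δt + ½aΔt²; chain segment to segment.
0–2 s: v starts -3 cm/s; Δx = -3·2 + ½·-4·2² = -14 cm; v ends -11 cm/s.
2–8 s: v starts -11 cm/s; Δx = -11·6 + ½·10·6² = 114 cm; v ends 49 cm/s.
8–14 s: v starts 49 cm/s; Δx = 49·6 + ½·2·6² = 330 cm; v ends 61 cm/s.
x(14) = 4 + Σ Δx = 434 cm.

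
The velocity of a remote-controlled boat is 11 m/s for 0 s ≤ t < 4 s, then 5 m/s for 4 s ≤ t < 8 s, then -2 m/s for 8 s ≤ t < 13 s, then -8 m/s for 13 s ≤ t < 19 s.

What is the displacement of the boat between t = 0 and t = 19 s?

Net displacement equals the area under the velocity-time graph (areas below the axis count negative).
0–4 s: 11 × 4 = 44 m
4–8 s: 5 × 4 = 20 m
8–13 s: -2 × 5 = -10 m
13–19 s: -8 × 6 = -48 m
Net displacement = 6 m

6 m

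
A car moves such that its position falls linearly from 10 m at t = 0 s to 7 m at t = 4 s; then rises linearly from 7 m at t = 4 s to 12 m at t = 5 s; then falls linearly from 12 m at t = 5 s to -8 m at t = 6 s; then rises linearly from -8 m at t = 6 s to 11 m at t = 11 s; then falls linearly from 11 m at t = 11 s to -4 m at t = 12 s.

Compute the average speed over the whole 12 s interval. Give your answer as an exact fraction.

31/6 m/s

Average speed = (total path length)/(elapsed time); on a piecewise-linear x-t graph the path length is Σ|Δx|.
0–4 s: |Δx| = |7 − 10| = 3 m
4–5 s: |Δx| = |12 − 7| = 5 m
5–6 s: |Δx| = |-8 − 12| = 20 m
6–11 s: |Δx| = |11 − -8| = 19 m
11–12 s: |Δx| = |-4 − 11| = 15 m
Total path = 62 m; average speed = 62/12 = 31/6 m/s.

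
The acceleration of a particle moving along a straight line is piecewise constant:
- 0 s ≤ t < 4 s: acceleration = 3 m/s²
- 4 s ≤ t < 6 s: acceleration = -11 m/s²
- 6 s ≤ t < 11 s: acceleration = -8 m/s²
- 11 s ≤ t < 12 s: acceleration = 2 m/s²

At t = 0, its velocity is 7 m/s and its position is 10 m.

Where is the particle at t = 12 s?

-79 m

On each constant-a segment, Δv = aΔt and Δx = v₀Δt + ½aΔt²; chain segment to segment.
0–4 s: v starts 7 m/s; Δx = 7·4 + ½·3·4² = 52 m; v ends 19 m/s.
4–6 s: v starts 19 m/s; Δx = 19·2 + ½·-11·2² = 16 m; v ends -3 m/s.
6–11 s: v starts -3 m/s; Δx = -3·5 + ½·-8·5² = -115 m; v ends -43 m/s.
11–12 s: v starts -43 m/s; Δx = -43·1 + ½·2·1² = -42 m; v ends -41 m/s.
x(12) = 10 + Σ Δx = -79 m.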